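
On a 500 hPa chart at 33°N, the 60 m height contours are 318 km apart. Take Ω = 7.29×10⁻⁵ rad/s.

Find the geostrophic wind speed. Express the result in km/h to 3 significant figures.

83.9 km/h

Coriolis parameter at 33°N:
f = 2Ω sin φ = 2 × 7.29×10⁻⁵ × sin 33° = 7.94×10⁻⁵ s⁻¹
Height gradient: |∂Z/∂n| = 60 m / 318000 m = 1.89×10⁻⁴
On a pressure surface, geostrophic balance gives V_g = (g/f)|∂Z/∂n|:
V_g = 9.81 × 1.89×10⁻⁴ / 7.94×10⁻⁵ = 23.3 m/s
Converting: 23.3 m/s × 3.6 = 83.9 km/h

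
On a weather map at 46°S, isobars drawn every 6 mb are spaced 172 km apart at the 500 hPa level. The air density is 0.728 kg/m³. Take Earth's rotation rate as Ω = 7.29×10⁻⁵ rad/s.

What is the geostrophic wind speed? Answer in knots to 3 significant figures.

88.8 knots

Coriolis parameter at 46°S:
f = 2Ω sin φ = 2 × 7.29×10⁻⁵ × sin 46° = 1.05×10⁻⁴ s⁻¹
Pressure gradient: |∂P/∂n| = 600 Pa / 172000 m = 3.49×10⁻³ Pa/m
Geostrophic balance (pressure-gradient force = Coriolis force):
V_g = (1/(fρ)) |∂P/∂n| = 3.49×10⁻³ / (1.05×10⁻⁴ × 0.728) = 45.7 m/s
Converting: 45.7 m/s × 1.944 = 88.8 knots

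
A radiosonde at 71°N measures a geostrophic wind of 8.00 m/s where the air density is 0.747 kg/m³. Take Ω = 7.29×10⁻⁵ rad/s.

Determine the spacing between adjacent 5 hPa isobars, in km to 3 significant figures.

Coriolis parameter at 71°N:
f = 2Ω sin φ = 2 × 7.29×10⁻⁵ × sin 71° = 1.38×10⁻⁴ s⁻¹
Geostrophic balance rearranged: |∂P/∂n| = f ρ V_g
|∂P/∂n| = 1.38×10⁻⁴ × 0.747 × 8.00 = 8.24×10⁻⁴ Pa/m
Isobar spacing: Δn = ΔP/|∂P/∂n| = 500 Pa / 8.24×10⁻⁴ Pa/m = 606921 m ≈ 607 km

607 km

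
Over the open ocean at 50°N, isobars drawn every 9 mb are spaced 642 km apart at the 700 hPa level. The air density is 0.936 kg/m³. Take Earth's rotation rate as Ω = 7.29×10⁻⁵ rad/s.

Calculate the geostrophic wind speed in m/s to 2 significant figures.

Coriolis parameter at 50°N:
f = 2Ω sin φ = 2 × 7.29×10⁻⁵ × sin 50° = 1.12×10⁻⁴ s⁻¹
Pressure gradient: |∂P/∂n| = 900 Pa / 642000 m = 1.40×10⁻³ Pa/m
Geostrophic balance (pressure-gradient force = Coriolis force):
V_g = (1/(fρ)) |∂P/∂n| = 1.40×10⁻³ / (1.12×10⁻⁴ × 0.936) = 13.4 m/s

13 m/s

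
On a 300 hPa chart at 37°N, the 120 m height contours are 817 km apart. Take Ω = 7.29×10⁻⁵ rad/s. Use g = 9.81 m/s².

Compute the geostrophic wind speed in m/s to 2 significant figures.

Coriolis parameter at 37°N:
f = 2Ω sin φ = 2 × 7.29×10⁻⁵ × sin 37° = 8.77×10⁻⁵ s⁻¹
Height gradient: |∂Z/∂n| = 120 m / 817000 m = 1.47×10⁻⁴
On a pressure surface, geostrophic balance gives V_g = (g/f)|∂Z/∂n|:
V_g = 9.81 × 1.47×10⁻⁴ / 8.77×10⁻⁵ = 16.4 m/s

16 m/s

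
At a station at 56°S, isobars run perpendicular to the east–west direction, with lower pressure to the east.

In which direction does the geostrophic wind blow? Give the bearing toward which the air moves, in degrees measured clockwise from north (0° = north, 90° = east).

000°

The pressure-gradient force points toward the east (bearing 090°).
Geostrophic balance: in the Southern Hemisphere the Coriolis force deflects motion to the left, so the geostrophic wind blows 90° to the left of the pressure-gradient force (low pressure on the right).
Rotating 090° by 90° counterclockwise gives 000° — the wind blows toward the north.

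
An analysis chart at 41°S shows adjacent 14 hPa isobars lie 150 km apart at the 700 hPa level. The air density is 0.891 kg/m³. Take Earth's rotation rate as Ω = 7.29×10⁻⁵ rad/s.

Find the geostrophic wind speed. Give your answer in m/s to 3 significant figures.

110 m/s

Coriolis parameter at 41°S:
f = 2Ω sin φ = 2 × 7.29×10⁻⁵ × sin 41° = 9.57×10⁻⁵ s⁻¹
Pressure gradient: |∂P/∂n| = 1400 Pa / 150000 m = 9.33×10⁻³ Pa/m
Geostrophic balance (pressure-gradient force = Coriolis force):
V_g = (1/(fρ)) |∂P/∂n| = 9.33×10⁻³ / (9.57×10⁻⁵ × 0.891) = 110 m/s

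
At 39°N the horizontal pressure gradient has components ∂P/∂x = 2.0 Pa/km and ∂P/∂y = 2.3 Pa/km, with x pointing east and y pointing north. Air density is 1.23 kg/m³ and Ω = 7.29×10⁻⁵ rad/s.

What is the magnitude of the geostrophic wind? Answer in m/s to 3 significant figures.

Coriolis parameter at 39°N:
f = 2Ω sin φ = 2 × 7.29×10⁻⁵ × sin 39° = 9.18×10⁻⁵ s⁻¹
Component geostrophic relations (x east, y north):
u_g = −(1/(fρ)) ∂P/∂y,  v_g = (1/(fρ)) ∂P/∂x
u_g = −(2.3×10⁻³)/(9.18×10⁻⁵ × 1.23) = −20.4 m/s;  v_g = (2.0×10⁻³)/(9.18×10⁻⁵ × 1.23) = 17.7 m/s
|V_g| = √(u_g² + v_g²) = 27.0 m/s

27.0 m/s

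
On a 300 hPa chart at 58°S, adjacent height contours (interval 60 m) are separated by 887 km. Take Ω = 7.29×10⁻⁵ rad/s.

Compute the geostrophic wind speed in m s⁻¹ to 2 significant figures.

5.4 m s⁻¹

Coriolis parameter at 58°S:
f = 2Ω sin φ = 2 × 7.29×10⁻⁵ × sin 58° = 1.24×10⁻⁴ s⁻¹
Height gradient: |∂Z/∂n| = 60 m / 887000 m = 6.76×10⁻⁵
On a pressure surface, geostrophic balance gives V_g = (g/f)|∂Z/∂n|:
V_g = 9.81 × 6.76×10⁻⁵ / 1.24×10⁻⁴ = 5.37 m/s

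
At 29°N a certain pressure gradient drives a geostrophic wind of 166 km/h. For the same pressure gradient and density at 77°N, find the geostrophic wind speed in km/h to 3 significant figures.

With the same pressure gradient and density, V_g ∝ 1/f ∝ 1/sin φ.
V₂ = V₁ · sin φ₁ / sin φ₂ = 166 × sin 29° / sin 77°
V₂ = 166 × 0.4848/0.9744 = 82.6 km/h

82.6 km/h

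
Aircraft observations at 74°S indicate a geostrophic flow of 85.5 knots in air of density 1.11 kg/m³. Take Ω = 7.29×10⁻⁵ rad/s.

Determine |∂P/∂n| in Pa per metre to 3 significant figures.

6.84×10⁻³ Pa/m

Coriolis parameter at 74°S:
f = 2Ω sin φ = 2 × 7.29×10⁻⁵ × sin 74° = 1.40×10⁻⁴ s⁻¹
Wind speed in SI: 85.5 knots = 44.0 m/s
Geostrophic balance rearranged: |∂P/∂n| = f ρ V_g
|∂P/∂n| = 1.40×10⁻⁴ × 1.11 × 44.0 = 6.84×10⁻³ Pa/m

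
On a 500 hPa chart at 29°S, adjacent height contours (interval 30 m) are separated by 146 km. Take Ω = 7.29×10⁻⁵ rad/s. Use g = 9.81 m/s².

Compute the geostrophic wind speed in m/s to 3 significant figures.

Coriolis parameter at 29°S:
f = 2Ω sin φ = 2 × 7.29×10⁻⁵ × sin 29° = 7.07×10⁻⁵ s⁻¹
Height gradient: |∂Z/∂n| = 30 m / 146000 m = 2.05×10⁻⁴
On a pressure surface, geostrophic balance gives V_g = (g/f)|∂Z/∂n|:
V_g = 9.81 × 2.05×10⁻⁴ / 7.07×10⁻⁵ = 28.5 m/s

28.5 m/s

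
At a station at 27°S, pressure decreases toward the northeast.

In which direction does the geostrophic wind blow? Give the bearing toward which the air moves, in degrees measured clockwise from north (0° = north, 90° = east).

The pressure-gradient force points toward the northeast (bearing 045°).
Geostrophic balance: in the Southern Hemisphere the Coriolis force deflects motion to the left, so the geostrophic wind blows 90° to the left of the pressure-gradient force (low pressure on the right).
Rotating 045° by 90° counterclockwise gives 315° — the wind blows toward the northwest.

315°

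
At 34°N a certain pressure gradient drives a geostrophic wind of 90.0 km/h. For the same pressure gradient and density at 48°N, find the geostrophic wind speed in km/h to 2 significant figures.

With the same pressure gradient and density, V_g ∝ 1/f ∝ 1/sin φ.
V₂ = V₁ · sin φ₁ / sin φ₂ = 90.0 × sin 34° / sin 48°
V₂ = 90.0 × 0.5592/0.7431 = 68 km/h

68 km/h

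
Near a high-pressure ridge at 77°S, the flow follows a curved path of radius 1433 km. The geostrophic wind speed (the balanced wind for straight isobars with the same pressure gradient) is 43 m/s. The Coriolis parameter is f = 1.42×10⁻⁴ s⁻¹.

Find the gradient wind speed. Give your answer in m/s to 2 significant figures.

Around a high, pressure-gradient force acts outward with centrifugal, so Coriolis balances both:
fV = (1/ρ)|∂P/∂n| + V²/R  →  V² − fR·V + fR·V_g = 0
With fR = 1.42×10⁻⁴ × 1433×10³ m = 203 m/s:
V = [fR − √((fR)² − 4 fR V_g)]/2 = [203 − √(203² − 4×203×43)]/2 = 61.7 m/s
Supergeostrophic (V > V_g = 43 m/s), as expected around a high.

62 m/s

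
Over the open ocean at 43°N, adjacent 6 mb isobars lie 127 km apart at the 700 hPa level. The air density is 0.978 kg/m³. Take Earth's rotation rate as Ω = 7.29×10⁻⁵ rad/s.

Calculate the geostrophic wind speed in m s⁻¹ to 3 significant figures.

Coriolis parameter at 43°N:
f = 2Ω sin φ = 2 × 7.29×10⁻⁵ × sin 43° = 9.94×10⁻⁵ s⁻¹
Pressure gradient: |∂P/∂n| = 600 Pa / 127000 m = 4.72×10⁻³ Pa/m
Geostrophic balance (pressure-gradient force = Coriolis force):
V_g = (1/(fρ)) |∂P/∂n| = 4.72×10⁻³ / (9.94×10⁻⁵ × 0.978) = 48.6 m/s

48.6 m s⁻¹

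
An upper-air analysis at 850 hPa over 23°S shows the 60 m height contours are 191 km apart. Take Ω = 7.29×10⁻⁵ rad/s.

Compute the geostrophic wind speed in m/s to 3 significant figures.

54.1 m/s

Coriolis parameter at 23°S:
f = 2Ω sin φ = 2 × 7.29×10⁻⁵ × sin 23° = 5.70×10⁻⁵ s⁻¹
Height gradient: |∂Z/∂n| = 60 m / 191000 m = 3.14×10⁻⁴
On a pressure surface, geostrophic balance gives V_g = (g/f)|∂Z/∂n|:
V_g = 9.81 × 3.14×10⁻⁴ / 5.70×10⁻⁵ = 54.1 m/s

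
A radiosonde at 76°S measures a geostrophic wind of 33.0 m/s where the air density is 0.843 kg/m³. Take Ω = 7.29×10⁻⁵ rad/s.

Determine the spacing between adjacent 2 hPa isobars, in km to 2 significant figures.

51 km

Coriolis parameter at 76°S:
f = 2Ω sin φ = 2 × 7.29×10⁻⁵ × sin 76° = 1.41×10⁻⁴ s⁻¹
Geostrophic balance rearranged: |∂P/∂n| = f ρ V_g
|∂P/∂n| = 1.41×10⁻⁴ × 0.843 × 33.0 = 3.94×10⁻³ Pa/m
Isobar spacing: Δn = ΔP/|∂P/∂n| = 200 Pa / 3.94×10⁻³ Pa/m = 50819 m ≈ 51 km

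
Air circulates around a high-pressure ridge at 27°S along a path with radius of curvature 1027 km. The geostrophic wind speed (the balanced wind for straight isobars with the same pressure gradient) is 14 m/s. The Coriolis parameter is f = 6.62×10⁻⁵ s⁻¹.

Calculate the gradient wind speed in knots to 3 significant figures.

38.3 knots

Around a high, pressure-gradient force acts outward with centrifugal, so Coriolis balances both:
fV = (1/ρ)|∂P/∂n| + V²/R  →  V² − fR·V + fR·V_g = 0
With fR = 6.62×10⁻⁵ × 1027×10³ m = 68.0 m/s:
V = [fR − √((fR)² − 4 fR V_g)]/2 = [68.0 − √(68.0² − 4×68.0×14)]/2 = 19.7 m/s
Supergeostrophic (V > V_g = 14 m/s), as expected around a high.
Converting: 19.7 m/s × 1.944 = 38.3 knots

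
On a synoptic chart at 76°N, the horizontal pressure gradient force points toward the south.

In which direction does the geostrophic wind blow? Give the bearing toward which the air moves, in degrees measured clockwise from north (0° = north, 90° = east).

The pressure-gradient force points toward the south (bearing 180°).
Geostrophic balance: in the Northern Hemisphere the Coriolis force deflects motion to the right, so the geostrophic wind blows 90° to the right of the pressure-gradient force (low pressure on the left).
Rotating 180° by 90° clockwise gives 270° — the wind blows toward the west.

270°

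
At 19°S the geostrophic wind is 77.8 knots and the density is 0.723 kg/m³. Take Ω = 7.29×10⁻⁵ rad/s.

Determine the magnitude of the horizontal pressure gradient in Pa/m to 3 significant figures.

Coriolis parameter at 19°S:
f = 2Ω sin φ = 2 × 7.29×10⁻⁵ × sin 19° = 4.75×10⁻⁵ s⁻¹
Wind speed in SI: 77.8 knots = 40.0 m/s
Geostrophic balance rearranged: |∂P/∂n| = f ρ V_g
|∂P/∂n| = 4.75×10⁻⁵ × 0.723 × 40.0 = 1.37×10⁻³ Pa/m

1.37×10⁻³ Pa/m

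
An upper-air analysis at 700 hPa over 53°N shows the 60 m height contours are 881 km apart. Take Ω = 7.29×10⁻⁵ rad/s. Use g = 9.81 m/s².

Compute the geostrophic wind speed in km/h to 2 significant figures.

Coriolis parameter at 53°N:
f = 2Ω sin φ = 2 × 7.29×10⁻⁵ × sin 53° = 1.16×10⁻⁴ s⁻¹
Height gradient: |∂Z/∂n| = 60 m / 881000 m = 6.81×10⁻⁵
On a pressure surface, geostrophic balance gives V_g = (g/f)|∂Z/∂n|:
V_g = 9.81 × 6.81×10⁻⁵ / 1.16×10⁻⁴ = 5.74 m/s
Converting: 5.74 m/s × 3.6 = 21 km/h

21 km/h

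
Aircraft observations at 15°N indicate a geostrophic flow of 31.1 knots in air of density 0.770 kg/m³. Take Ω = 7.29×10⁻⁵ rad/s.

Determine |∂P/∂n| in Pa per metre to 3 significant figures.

4.65×10⁻⁴ Pa/m

Coriolis parameter at 15°N:
f = 2Ω sin φ = 2 × 7.29×10⁻⁵ × sin 15° = 3.77×10⁻⁵ s⁻¹
Wind speed in SI: 31.1 knots = 16.0 m/s
Geostrophic balance rearranged: |∂P/∂n| = f ρ V_g
|∂P/∂n| = 3.77×10⁻⁵ × 0.770 × 16.0 = 4.65×10⁻⁴ Pa/m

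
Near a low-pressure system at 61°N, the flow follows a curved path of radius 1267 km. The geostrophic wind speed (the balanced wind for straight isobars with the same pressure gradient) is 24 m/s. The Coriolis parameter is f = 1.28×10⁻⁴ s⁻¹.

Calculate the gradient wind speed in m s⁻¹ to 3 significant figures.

21.2 m s⁻¹

Around a low, centrifugal force acts outward with Coriolis, so pressure-gradient force balances both:
(1/ρ)|∂P/∂n| = fV + V²/R  →  V² + fR·V − fR·V_g = 0
With fR = 1.28×10⁻⁴ × 1267×10³ m = 162 m/s:
V = [−fR + √((fR)² + 4 fR V_g)]/2 = [−162 + √(162² + 4×162×24)]/2 = 21.2 m/s
Subgeostrophic (V < V_g = 24 m/s), as expected around a low.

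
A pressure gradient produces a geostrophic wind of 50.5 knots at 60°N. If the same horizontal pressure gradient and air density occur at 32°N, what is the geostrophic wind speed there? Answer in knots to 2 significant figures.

With the same pressure gradient and density, V_g ∝ 1/f ∝ 1/sin φ.
V₂ = V₁ · sin φ₁ / sin φ₂ = 50.5 × sin 60° / sin 32°
V₂ = 50.5 × 0.8660/0.5299 = 83 knots

83 knots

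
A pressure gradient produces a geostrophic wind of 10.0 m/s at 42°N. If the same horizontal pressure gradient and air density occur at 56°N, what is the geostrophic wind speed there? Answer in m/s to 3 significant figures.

With the same pressure gradient and density, V_g ∝ 1/f ∝ 1/sin φ.
V₂ = V₁ · sin φ₁ / sin φ₂ = 10.0 × sin 42° / sin 56°
V₂ = 10.0 × 0.6691/0.8290 = 8.07 m/s

8.07 m/s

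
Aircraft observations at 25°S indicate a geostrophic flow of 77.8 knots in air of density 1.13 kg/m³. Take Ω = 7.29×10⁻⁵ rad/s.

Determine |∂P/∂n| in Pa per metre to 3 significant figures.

2.79×10⁻³ Pa/m

Coriolis parameter at 25°S:
f = 2Ω sin φ = 2 × 7.29×10⁻⁵ × sin 25° = 6.16×10⁻⁵ s⁻¹
Wind speed in SI: 77.8 knots = 40.0 m/s
Geostrophic balance rearranged: |∂P/∂n| = f ρ V_g
|∂P/∂n| = 6.16×10⁻⁵ × 1.13 × 40.0 = 2.79×10⁻³ Pa/m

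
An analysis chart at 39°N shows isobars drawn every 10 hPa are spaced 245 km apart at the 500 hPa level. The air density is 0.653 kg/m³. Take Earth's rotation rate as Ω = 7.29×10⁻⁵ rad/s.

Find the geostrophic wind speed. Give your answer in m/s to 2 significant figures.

Coriolis parameter at 39°N:
f = 2Ω sin φ = 2 × 7.29×10⁻⁵ × sin 39° = 9.18×10⁻⁵ s⁻¹
Pressure gradient: |∂P/∂n| = 1000 Pa / 245000 m = 4.08×10⁻³ Pa/m
Geostrophic balance (pressure-gradient force = Coriolis force):
V_g = (1/(fρ)) |∂P/∂n| = 4.08×10⁻³ / (9.18×10⁻⁵ × 0.653) = 68.1 m/s

68 m/s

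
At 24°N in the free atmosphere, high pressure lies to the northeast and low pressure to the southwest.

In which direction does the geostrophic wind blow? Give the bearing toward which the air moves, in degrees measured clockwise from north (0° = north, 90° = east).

The pressure-gradient force points toward the southwest (bearing 225°).
Geostrophic balance: in the Northern Hemisphere the Coriolis force deflects motion to the right, so the geostrophic wind blows 90° to the right of the pressure-gradient force (low pressure on the left).
Rotating 225° by 90° clockwise gives 315° — the wind blows toward the northwest.

315°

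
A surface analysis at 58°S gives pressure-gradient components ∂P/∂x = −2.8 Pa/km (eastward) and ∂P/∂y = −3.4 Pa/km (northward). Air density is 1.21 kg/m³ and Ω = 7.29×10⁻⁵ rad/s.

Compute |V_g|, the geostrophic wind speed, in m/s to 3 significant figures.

Coriolis parameter at 58°S:
f = 2Ω sin φ = 2 × 7.29×10⁻⁵ × sin 58° = 1.24×10⁻⁴ s⁻¹
In the Southern Hemisphere f is negative: f = −1.24×10⁻⁴ s⁻¹.
Component geostrophic relations (x east, y north):
u_g = −(1/(fρ)) ∂P/∂y,  v_g = (1/(fρ)) ∂P/∂x
u_g = −(−3.4×10⁻³)/(−1.24×10⁻⁴ × 1.21) = −22.7 m/s;  v_g = (−2.8×10⁻³)/(−1.24×10⁻⁴ × 1.21) = 18.7 m/s
|V_g| = √(u_g² + v_g²) = 29.4 m/s

29.4 m/s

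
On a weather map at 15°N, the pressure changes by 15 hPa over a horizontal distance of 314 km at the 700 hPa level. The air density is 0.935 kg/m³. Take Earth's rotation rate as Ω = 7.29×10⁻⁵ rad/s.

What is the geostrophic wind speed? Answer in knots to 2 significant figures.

260 knots

Coriolis parameter at 15°N:
f = 2Ω sin φ = 2 × 7.29×10⁻⁵ × sin 15° = 3.77×10⁻⁵ s⁻¹
Pressure gradient: |∂P/∂n| = 1500 Pa / 314000 m = 4.78×10⁻³ Pa/m
Geostrophic balance (pressure-gradient force = Coriolis force):
V_g = (1/(fρ)) |∂P/∂n| = 4.78×10⁻³ / (3.77×10⁻⁵ × 0.935) = 135 m/s
Converting: 135 m/s × 1.944 = 260 knots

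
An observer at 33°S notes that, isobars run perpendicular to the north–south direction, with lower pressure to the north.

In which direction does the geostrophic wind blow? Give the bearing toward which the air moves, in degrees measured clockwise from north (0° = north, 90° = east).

The pressure-gradient force points toward the north (bearing 000°).
Geostrophic balance: in the Southern Hemisphere the Coriolis force deflects motion to the left, so the geostrophic wind blows 90° to the left of the pressure-gradient force (low pressure on the right).
Rotating 000° by 90° counterclockwise gives 270° — the wind blows toward the west.

270°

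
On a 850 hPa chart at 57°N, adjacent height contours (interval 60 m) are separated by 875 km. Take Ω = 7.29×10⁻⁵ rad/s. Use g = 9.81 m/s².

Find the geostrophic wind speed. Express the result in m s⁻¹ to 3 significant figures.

Coriolis parameter at 57°N:
f = 2Ω sin φ = 2 × 7.29×10⁻⁵ × sin 57° = 1.22×10⁻⁴ s⁻¹
Height gradient: |∂Z/∂n| = 60 m / 875000 m = 6.86×10⁻⁵
On a pressure surface, geostrophic balance gives V_g = (g/f)|∂Z/∂n|:
V_g = 9.81 × 6.86×10⁻⁵ / 1.22×10⁻⁴ = 5.50 m/s

5.50 m s⁻¹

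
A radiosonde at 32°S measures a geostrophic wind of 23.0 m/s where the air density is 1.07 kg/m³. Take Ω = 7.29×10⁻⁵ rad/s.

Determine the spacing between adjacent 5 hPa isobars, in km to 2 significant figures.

260 km

Coriolis parameter at 32°S:
f = 2Ω sin φ = 2 × 7.29×10⁻⁵ × sin 32° = 7.73×10⁻⁵ s⁻¹
Geostrophic balance rearranged: |∂P/∂n| = f ρ V_g
|∂P/∂n| = 7.73×10⁻⁵ × 1.07 × 23.0 = 1.90×10⁻³ Pa/m
Isobar spacing: Δn = ΔP/|∂P/∂n| = 500 Pa / 1.90×10⁻³ Pa/m = 262961 m ≈ 260 km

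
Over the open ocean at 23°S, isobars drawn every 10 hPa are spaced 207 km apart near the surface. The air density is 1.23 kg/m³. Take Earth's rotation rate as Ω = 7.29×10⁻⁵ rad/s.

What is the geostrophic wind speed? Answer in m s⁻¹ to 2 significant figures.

Coriolis parameter at 23°S:
f = 2Ω sin φ = 2 × 7.29×10⁻⁵ × sin 23° = 5.70×10⁻⁵ s⁻¹
Pressure gradient: |∂P/∂n| = 1000 Pa / 207000 m = 4.83×10⁻³ Pa/m
Geostrophic balance (pressure-gradient force = Coriolis force):
V_g = (1/(fρ)) |∂P/∂n| = 4.83×10⁻³ / (5.70×10⁻⁵ × 1.23) = 68.9 m/s

69 m s⁻¹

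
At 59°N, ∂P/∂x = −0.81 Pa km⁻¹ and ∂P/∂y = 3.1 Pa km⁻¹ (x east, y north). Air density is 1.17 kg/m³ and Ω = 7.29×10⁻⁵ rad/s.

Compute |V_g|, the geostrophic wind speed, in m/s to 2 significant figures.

Coriolis parameter at 59°N:
f = 2Ω sin φ = 2 × 7.29×10⁻⁵ × sin 59° = 1.25×10⁻⁴ s⁻¹
Component geostrophic relations (x east, y north):
u_g = −(1/(fρ)) ∂P/∂y,  v_g = (1/(fρ)) ∂P/∂x
u_g = −(3.1×10⁻³)/(1.25×10⁻⁴ × 1.17) = −21.2 m/s;  v_g = (−0.81×10⁻³)/(1.25×10⁻⁴ × 1.17) = −5.54 m/s
|V_g| = √(u_g² + v_g²) = 21.9 m/s

22 m/s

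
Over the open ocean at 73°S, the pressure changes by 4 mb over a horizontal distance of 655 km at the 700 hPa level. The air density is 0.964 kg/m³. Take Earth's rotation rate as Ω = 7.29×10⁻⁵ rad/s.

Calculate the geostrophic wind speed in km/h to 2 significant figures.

Coriolis parameter at 73°S:
f = 2Ω sin φ = 2 × 7.29×10⁻⁵ × sin 73° = 1.39×10⁻⁴ s⁻¹
Pressure gradient: |∂P/∂n| = 400 Pa / 655000 m = 6.11×10⁻⁴ Pa/m
Geostrophic balance (pressure-gradient force = Coriolis force):
V_g = (1/(fρ)) |∂P/∂n| = 6.11×10⁻⁴ / (1.39×10⁻⁴ × 0.964) = 4.54 m/s
Converting: 4.54 m/s × 3.6 = 16 km/h

16 km/h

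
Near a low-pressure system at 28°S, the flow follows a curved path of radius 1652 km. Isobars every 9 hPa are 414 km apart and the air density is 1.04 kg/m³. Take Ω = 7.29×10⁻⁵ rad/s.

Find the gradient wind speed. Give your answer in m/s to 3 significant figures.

25.0 m/s

Coriolis parameter at 28°S:
f = 2Ω sin φ = 2 × 7.29×10⁻⁵ × sin 28° = 6.84×10⁻⁵ s⁻¹
Pressure gradient: |∂P/∂n| = 900 Pa / 414000 m = 2.17×10⁻³ Pa/m
Geostrophic speed: V_g = |∂P/∂n|/(fρ) = 2.17×10⁻³/(6.84×10⁻⁵ × 1.04) = 30.5 m/s
Around a low, centrifugal force acts outward with Coriolis, so pressure-gradient force balances both:
(1/ρ)|∂P/∂n| = fV + V²/R  →  V² + fR·V − fR·V_g = 0
With fR = 6.84×10⁻⁵ × 1652×10³ m = 113 m/s:
V = [−fR + √((fR)² + 4 fR V_g)]/2 = [−113 + √(113² + 4×113×30.5)]/2 = 25 m/s
Subgeostrophic (V < V_g = 30.5 m/s), as expected around a low.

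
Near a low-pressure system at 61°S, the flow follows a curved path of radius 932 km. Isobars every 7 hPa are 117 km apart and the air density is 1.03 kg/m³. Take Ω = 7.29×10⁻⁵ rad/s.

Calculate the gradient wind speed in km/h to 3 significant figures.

Coriolis parameter at 61°S:
f = 2Ω sin φ = 2 × 7.29×10⁻⁵ × sin 61° = 1.28×10⁻⁴ s⁻¹
Pressure gradient: |∂P/∂n| = 700 Pa / 117000 m = 5.98×10⁻³ Pa/m
Geostrophic speed: V_g = |∂P/∂n|/(fρ) = 5.98×10⁻³/(1.28×10⁻⁴ × 1.03) = 45.6 m/s
Around a low, centrifugal force acts outward with Coriolis, so pressure-gradient force balances both:
(1/ρ)|∂P/∂n| = fV + V²/R  →  V² + fR·V − fR·V_g = 0
With fR = 1.28×10⁻⁴ × 932×10³ m = 119 m/s:
V = [−fR + √((fR)² + 4 fR V_g)]/2 = [−119 + √(119² + 4×119×45.6)]/2 = 35.2 m/s
Subgeostrophic (V < V_g = 45.6 m/s), as expected around a low.
Converting: 35.2 m/s × 3.6 = 127 km/h

127 km/h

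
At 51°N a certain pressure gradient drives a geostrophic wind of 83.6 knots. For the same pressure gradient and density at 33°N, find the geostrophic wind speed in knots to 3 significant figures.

With the same pressure gradient and density, V_g ∝ 1/f ∝ 1/sin φ.
V₂ = V₁ · sin φ₁ / sin φ₂ = 83.6 × sin 51° / sin 33°
V₂ = 83.6 × 0.7771/0.5446 = 119 knots

119 knots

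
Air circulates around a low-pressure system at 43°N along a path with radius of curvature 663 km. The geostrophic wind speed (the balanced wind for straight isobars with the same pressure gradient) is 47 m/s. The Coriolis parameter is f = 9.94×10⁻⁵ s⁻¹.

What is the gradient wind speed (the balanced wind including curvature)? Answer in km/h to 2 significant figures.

110 km/h

Around a low, centrifugal force acts outward with Coriolis, so pressure-gradient force balances both:
(1/ρ)|∂P/∂n| = fV + V²/R  →  V² + fR·V − fR·V_g = 0
With fR = 9.94×10⁻⁵ × 663×10³ m = 65.9 m/s:
V = [−fR + √((fR)² + 4 fR V_g)]/2 = [−65.9 + √(65.9² + 4×65.9×47)]/2 = 31.7 m/s
Subgeostrophic (V < V_g = 47 m/s), as expected around a low.
Converting: 31.7 m/s × 3.6 = 110 km/h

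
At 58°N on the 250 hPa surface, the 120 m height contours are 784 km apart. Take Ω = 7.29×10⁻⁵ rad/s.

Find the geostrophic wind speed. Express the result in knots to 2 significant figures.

Coriolis parameter at 58°N:
f = 2Ω sin φ = 2 × 7.29×10⁻⁵ × sin 58° = 1.24×10⁻⁴ s⁻¹
Height gradient: |∂Z/∂n| = 120 m / 784000 m = 1.53×10⁻⁴
On a pressure surface, geostrophic balance gives V_g = (g/f)|∂Z/∂n|:
V_g = 9.81 × 1.53×10⁻⁴ / 1.24×10⁻⁴ = 12.1 m/s
Converting: 12.1 m/s × 1.944 = 24 knots

24 knots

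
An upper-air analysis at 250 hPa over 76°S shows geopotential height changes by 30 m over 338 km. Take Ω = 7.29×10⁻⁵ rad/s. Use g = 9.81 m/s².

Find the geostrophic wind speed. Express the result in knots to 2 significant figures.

Coriolis parameter at 76°S:
f = 2Ω sin φ = 2 × 7.29×10⁻⁵ × sin 76° = 1.41×10⁻⁴ s⁻¹
Height gradient: |∂Z/∂n| = 30 m / 338000 m = 8.88×10⁻⁵
On a pressure surface, geostrophic balance gives V_g = (g/f)|∂Z/∂n|:
V_g = 9.81 × 8.88×10⁻⁵ / 1.41×10⁻⁴ = 6.15 m/s
Converting: 6.15 m/s × 1.944 = 12 knots

12 knots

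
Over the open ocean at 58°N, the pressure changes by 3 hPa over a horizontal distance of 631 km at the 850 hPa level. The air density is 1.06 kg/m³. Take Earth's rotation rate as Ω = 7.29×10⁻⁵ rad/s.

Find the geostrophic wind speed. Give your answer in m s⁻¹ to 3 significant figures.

Coriolis parameter at 58°N:
f = 2Ω sin φ = 2 × 7.29×10⁻⁵ × sin 58° = 1.24×10⁻⁴ s⁻¹
Pressure gradient: |∂P/∂n| = 300 Pa / 631000 m = 4.75×10⁻⁴ Pa/m
Geostrophic balance (pressure-gradient force = Coriolis force):
V_g = (1/(fρ)) |∂P/∂n| = 4.75×10⁻⁴ / (1.24×10⁻⁴ × 1.06) = 3.63 m/s

3.63 m s⁻¹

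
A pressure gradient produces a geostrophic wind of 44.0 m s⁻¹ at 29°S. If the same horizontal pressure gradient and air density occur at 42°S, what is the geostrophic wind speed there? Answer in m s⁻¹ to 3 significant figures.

31.9 m s⁻¹

With the same pressure gradient and density, V_g ∝ 1/f ∝ 1/sin φ.
V₂ = V₁ · sin φ₁ / sin φ₂ = 44.0 × sin 29° / sin 42°
V₂ = 44.0 × 0.4848/0.6691 = 31.9 m s⁻¹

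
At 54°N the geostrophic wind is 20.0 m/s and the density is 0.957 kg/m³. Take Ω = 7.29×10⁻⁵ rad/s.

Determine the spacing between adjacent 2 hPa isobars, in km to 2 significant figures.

Coriolis parameter at 54°N:
f = 2Ω sin φ = 2 × 7.29×10⁻⁵ × sin 54° = 1.18×10⁻⁴ s⁻¹
Geostrophic balance rearranged: |∂P/∂n| = f ρ V_g
|∂P/∂n| = 1.18×10⁻⁴ × 0.957 × 20.0 = 2.26×10⁻³ Pa/m
Isobar spacing: Δn = ΔP/|∂P/∂n| = 200 Pa / 2.26×10⁻³ Pa/m = 88588 m ≈ 89 km

89 km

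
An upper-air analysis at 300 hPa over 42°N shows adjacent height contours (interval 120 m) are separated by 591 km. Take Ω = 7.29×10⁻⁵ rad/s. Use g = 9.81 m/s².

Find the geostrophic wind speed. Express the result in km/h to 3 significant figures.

73.5 km/h

Coriolis parameter at 42°N:
f = 2Ω sin φ = 2 × 7.29×10⁻⁵ × sin 42° = 9.76×10⁻⁵ s⁻¹
Height gradient: |∂Z/∂n| = 120 m / 591000 m = 2.03×10⁻⁴
On a pressure surface, geostrophic balance gives V_g = (g/f)|∂Z/∂n|:
V_g = 9.81 × 2.03×10⁻⁴ / 9.76×10⁻⁵ = 20.4 m/s
Converting: 20.4 m/s × 3.6 = 73.5 km/h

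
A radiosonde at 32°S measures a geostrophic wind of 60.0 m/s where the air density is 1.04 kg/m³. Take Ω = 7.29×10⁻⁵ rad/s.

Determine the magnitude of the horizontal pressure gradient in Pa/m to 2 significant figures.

4.8×10⁻³ Pa/m

Coriolis parameter at 32°S:
f = 2Ω sin φ = 2 × 7.29×10⁻⁵ × sin 32° = 7.73×10⁻⁵ s⁻¹
Geostrophic balance rearranged: |∂P/∂n| = f ρ V_g
|∂P/∂n| = 7.73×10⁻⁵ × 1.04 × 60.0 = 4.82×10⁻³ Pa/m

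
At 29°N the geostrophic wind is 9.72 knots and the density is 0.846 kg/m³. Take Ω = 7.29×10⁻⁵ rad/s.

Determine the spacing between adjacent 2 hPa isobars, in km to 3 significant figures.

Coriolis parameter at 29°N:
f = 2Ω sin φ = 2 × 7.29×10⁻⁵ × sin 29° = 7.07×10⁻⁵ s⁻¹
Wind speed in SI: 9.72 knots = 5.00 m/s
Geostrophic balance rearranged: |∂P/∂n| = f ρ V_g
|∂P/∂n| = 7.07×10⁻⁵ × 0.846 × 5.00 = 2.99×10⁻⁴ Pa/m
Isobar spacing: Δn = ΔP/|∂P/∂n| = 200 Pa / 2.99×10⁻⁴ Pa/m = 668847 m ≈ 669 km

669 km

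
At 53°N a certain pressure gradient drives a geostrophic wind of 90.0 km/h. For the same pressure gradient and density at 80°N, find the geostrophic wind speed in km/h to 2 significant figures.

73 km/h

With the same pressure gradient and density, V_g ∝ 1/f ∝ 1/sin φ.
V₂ = V₁ · sin φ₁ / sin φ₂ = 90.0 × sin 53° / sin 80°
V₂ = 90.0 × 0.7986/0.9848 = 73 km/h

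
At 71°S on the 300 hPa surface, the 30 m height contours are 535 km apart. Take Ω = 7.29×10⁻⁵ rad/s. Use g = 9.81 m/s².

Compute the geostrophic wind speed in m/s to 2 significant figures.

4.0 m/s

Coriolis parameter at 71°S:
f = 2Ω sin φ = 2 × 7.29×10⁻⁵ × sin 71° = 1.38×10⁻⁴ s⁻¹
Height gradient: |∂Z/∂n| = 30 m / 535000 m = 5.61×10⁻⁵
On a pressure surface, geostrophic balance gives V_g = (g/f)|∂Z/∂n|:
V_g = 9.81 × 5.61×10⁻⁵ / 1.38×10⁻⁴ = 3.99 m/s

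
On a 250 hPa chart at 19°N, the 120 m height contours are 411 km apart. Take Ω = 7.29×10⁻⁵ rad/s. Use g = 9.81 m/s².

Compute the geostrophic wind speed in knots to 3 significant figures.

Coriolis parameter at 19°N:
f = 2Ω sin φ = 2 × 7.29×10⁻⁵ × sin 19° = 4.75×10⁻⁵ s⁻¹
Height gradient: |∂Z/∂n| = 120 m / 411000 m = 2.92×10⁻⁴
On a pressure surface, geostrophic balance gives V_g = (g/f)|∂Z/∂n|:
V_g = 9.81 × 2.92×10⁻⁴ / 4.75×10⁻⁵ = 60.3 m/s
Converting: 60.3 m/s × 1.944 = 117 knots

117 knots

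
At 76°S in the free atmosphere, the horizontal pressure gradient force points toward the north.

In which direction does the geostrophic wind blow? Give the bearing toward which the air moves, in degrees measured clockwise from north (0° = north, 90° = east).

270°

The pressure-gradient force points toward the north (bearing 000°).
Geostrophic balance: in the Southern Hemisphere the Coriolis force deflects motion to the left, so the geostrophic wind blows 90° to the left of the pressure-gradient force (low pressure on the right).
Rotating 000° by 90° counterclockwise gives 270° — the wind blows toward the west.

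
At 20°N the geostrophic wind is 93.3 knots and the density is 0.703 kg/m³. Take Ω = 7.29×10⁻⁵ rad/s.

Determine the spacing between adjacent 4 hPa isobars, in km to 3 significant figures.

Coriolis parameter at 20°N:
f = 2Ω sin φ = 2 × 7.29×10⁻⁵ × sin 20° = 4.99×10⁻⁵ s⁻¹
Wind speed in SI: 93.3 knots = 48.0 m/s
Geostrophic balance rearranged: |∂P/∂n| = f ρ V_g
|∂P/∂n| = 4.99×10⁻⁵ × 0.703 × 48.0 = 1.68×10⁻³ Pa/m
Isobar spacing: Δn = ΔP/|∂P/∂n| = 400 Pa / 1.68×10⁻³ Pa/m = 237725 m ≈ 238 km

238 km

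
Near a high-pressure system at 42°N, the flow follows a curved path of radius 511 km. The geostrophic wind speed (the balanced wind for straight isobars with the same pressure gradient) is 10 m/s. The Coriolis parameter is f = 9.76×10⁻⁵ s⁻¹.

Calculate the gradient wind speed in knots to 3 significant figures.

Around a high, pressure-gradient force acts outward with centrifugal, so Coriolis balances both:
fV = (1/ρ)|∂P/∂n| + V²/R  →  V² − fR·V + fR·V_g = 0
With fR = 9.76×10⁻⁵ × 511×10³ m = 49.9 m/s:
V = [fR − √((fR)² − 4 fR V_g)]/2 = [49.9 − √(49.9² − 4×49.9×10)]/2 = 13.8 m/s
Supergeostrophic (V > V_g = 10 m/s), as expected around a high.
Converting: 13.8 m/s × 1.944 = 26.9 knots

26.9 knots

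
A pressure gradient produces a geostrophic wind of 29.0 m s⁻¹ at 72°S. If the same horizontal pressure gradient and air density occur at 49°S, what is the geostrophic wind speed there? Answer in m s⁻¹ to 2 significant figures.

37 m s⁻¹

With the same pressure gradient and density, V_g ∝ 1/f ∝ 1/sin φ.
V₂ = V₁ · sin φ₁ / sin φ₂ = 29.0 × sin 72° / sin 49°
V₂ = 29.0 × 0.9511/0.7547 = 37 m s⁻¹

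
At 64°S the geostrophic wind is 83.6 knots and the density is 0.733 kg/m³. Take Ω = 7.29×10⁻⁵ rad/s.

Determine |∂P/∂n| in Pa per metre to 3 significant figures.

Coriolis parameter at 64°S:
f = 2Ω sin φ = 2 × 7.29×10⁻⁵ × sin 64° = 1.31×10⁻⁴ s⁻¹
Wind speed in SI: 83.6 knots = 43.0 m/s
Geostrophic balance rearranged: |∂P/∂n| = f ρ V_g
|∂P/∂n| = 1.31×10⁻⁴ × 0.733 × 43.0 = 4.13×10⁻³ Pa/m

4.13×10⁻³ Pa/m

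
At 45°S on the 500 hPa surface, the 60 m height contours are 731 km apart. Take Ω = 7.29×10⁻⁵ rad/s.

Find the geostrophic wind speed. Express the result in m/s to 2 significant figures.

7.8 m/s

Coriolis parameter at 45°S:
f = 2Ω sin φ = 2 × 7.29×10⁻⁵ × sin 45° = 1.03×10⁻⁴ s⁻¹
Height gradient: |∂Z/∂n| = 60 m / 731000 m = 8.21×10⁻⁵
On a pressure surface, geostrophic balance gives V_g = (g/f)|∂Z/∂n|:
V_g = 9.81 × 8.21×10⁻⁵ / 1.03×10⁻⁴ = 7.81 m/s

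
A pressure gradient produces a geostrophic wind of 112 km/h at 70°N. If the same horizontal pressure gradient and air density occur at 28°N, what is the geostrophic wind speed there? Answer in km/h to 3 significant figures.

224 km/h

With the same pressure gradient and density, V_g ∝ 1/f ∝ 1/sin φ.
V₂ = V₁ · sin φ₁ / sin φ₂ = 112 × sin 70° / sin 28°
V₂ = 112 × 0.9397/0.4695 = 224 km/h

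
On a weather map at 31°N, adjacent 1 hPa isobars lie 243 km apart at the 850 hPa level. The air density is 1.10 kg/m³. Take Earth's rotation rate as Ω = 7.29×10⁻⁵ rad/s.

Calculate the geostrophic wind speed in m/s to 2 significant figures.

5.0 m/s

Coriolis parameter at 31°N:
f = 2Ω sin φ = 2 × 7.29×10⁻⁵ × sin 31° = 7.51×10⁻⁵ s⁻¹
Pressure gradient: |∂P/∂n| = 100 Pa / 243000 m = 4.12×10⁻⁴ Pa/m
Geostrophic balance (pressure-gradient force = Coriolis force):
V_g = (1/(fρ)) |∂P/∂n| = 4.12×10⁻⁴ / (7.51×10⁻⁵ × 1.10) = 4.98 m/s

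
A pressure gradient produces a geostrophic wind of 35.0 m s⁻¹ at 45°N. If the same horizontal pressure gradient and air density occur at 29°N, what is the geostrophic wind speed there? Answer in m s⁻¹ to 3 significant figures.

With the same pressure gradient and density, V_g ∝ 1/f ∝ 1/sin φ.
V₂ = V₁ · sin φ₁ / sin φ₂ = 35.0 × sin 45° / sin 29°
V₂ = 35.0 × 0.7071/0.4848 = 51.0 m s⁻¹

51.0 m s⁻¹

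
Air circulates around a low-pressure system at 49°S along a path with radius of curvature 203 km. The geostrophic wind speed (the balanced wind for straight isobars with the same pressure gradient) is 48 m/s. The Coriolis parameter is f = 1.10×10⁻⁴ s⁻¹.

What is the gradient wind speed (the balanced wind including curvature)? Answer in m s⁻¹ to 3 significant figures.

Around a low, centrifugal force acts outward with Coriolis, so pressure-gradient force balances both:
(1/ρ)|∂P/∂n| = fV + V²/R  →  V² + fR·V − fR·V_g = 0
With fR = 1.10×10⁻⁴ × 203×10³ m = 22.3 m/s:
V = [−fR + √((fR)² + 4 fR V_g)]/2 = [−22.3 + √(22.3² + 4×22.3×48)]/2 = 23.4 m/s
Subgeostrophic (V < V_g = 48 m/s), as expected around a low.

23.4 m s⁻¹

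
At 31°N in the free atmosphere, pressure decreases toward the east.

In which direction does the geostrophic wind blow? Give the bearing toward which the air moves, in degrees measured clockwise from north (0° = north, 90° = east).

The pressure-gradient force points toward the east (bearing 090°).
Geostrophic balance: in the Northern Hemisphere the Coriolis force deflects motion to the right, so the geostrophic wind blows 90° to the right of the pressure-gradient force (low pressure on the left).
Rotating 090° by 90° clockwise gives 180° — the wind blows toward the south.

180°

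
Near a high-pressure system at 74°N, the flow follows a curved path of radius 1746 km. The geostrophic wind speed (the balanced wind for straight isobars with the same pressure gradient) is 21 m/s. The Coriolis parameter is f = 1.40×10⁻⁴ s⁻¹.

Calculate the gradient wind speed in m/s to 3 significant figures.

23.2 m/s

Around a high, pressure-gradient force acts outward with centrifugal, so Coriolis balances both:
fV = (1/ρ)|∂P/∂n| + V²/R  →  V² − fR·V + fR·V_g = 0
With fR = 1.40×10⁻⁴ × 1746×10³ m = 244 m/s:
V = [fR − √((fR)² − 4 fR V_g)]/2 = [244 − √(244² − 4×244×21)]/2 = 23.2 m/s
Supergeostrophic (V > V_g = 21 m/s), as expected around a high.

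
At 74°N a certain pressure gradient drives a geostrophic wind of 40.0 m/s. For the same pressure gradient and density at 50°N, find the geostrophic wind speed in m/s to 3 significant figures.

50.2 m/s

With the same pressure gradient and density, V_g ∝ 1/f ∝ 1/sin φ.
V₂ = V₁ · sin φ₁ / sin φ₂ = 40.0 × sin 74° / sin 50°
V₂ = 40.0 × 0.9613/0.7660 = 50.2 m/s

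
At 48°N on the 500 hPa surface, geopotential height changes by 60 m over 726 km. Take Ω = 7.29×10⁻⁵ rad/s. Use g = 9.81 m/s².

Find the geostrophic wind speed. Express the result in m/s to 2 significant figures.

Coriolis parameter at 48°N:
f = 2Ω sin φ = 2 × 7.29×10⁻⁵ × sin 48° = 1.08×10⁻⁴ s⁻¹
Height gradient: |∂Z/∂n| = 60 m / 726000 m = 8.26×10⁻⁵
On a pressure surface, geostrophic balance gives V_g = (g/f)|∂Z/∂n|:
V_g = 9.81 × 8.26×10⁻⁵ / 1.08×10⁻⁴ = 7.48 m/s

7.5 m/s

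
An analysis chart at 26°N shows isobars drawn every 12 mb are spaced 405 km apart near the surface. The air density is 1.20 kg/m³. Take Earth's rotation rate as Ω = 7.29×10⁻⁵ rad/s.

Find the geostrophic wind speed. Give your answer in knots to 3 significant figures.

Coriolis parameter at 26°N:
f = 2Ω sin φ = 2 × 7.29×10⁻⁵ × sin 26° = 6.39×10⁻⁵ s⁻¹
Pressure gradient: |∂P/∂n| = 1200 Pa / 405000 m = 2.96×10⁻³ Pa/m
Geostrophic balance (pressure-gradient force = Coriolis force):
V_g = (1/(fρ)) |∂P/∂n| = 2.96×10⁻³ / (6.39×10⁻⁵ × 1.20) = 38.6 m/s
Converting: 38.6 m/s × 1.944 = 75.1 knots

75.1 knots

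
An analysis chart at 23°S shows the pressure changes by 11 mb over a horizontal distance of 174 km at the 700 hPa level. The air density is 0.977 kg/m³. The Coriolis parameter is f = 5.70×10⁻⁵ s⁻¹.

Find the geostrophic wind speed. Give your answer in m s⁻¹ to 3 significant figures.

Pressure gradient: |∂P/∂n| = 1100 Pa / 174000 m = 6.32×10⁻³ Pa/m
Geostrophic balance (pressure-gradient force = Coriolis force):
V_g = (1/(fρ)) |∂P/∂n| = 6.32×10⁻³ / (5.70×10⁻⁵ × 0.977) = 114 m/s

114 m s⁻¹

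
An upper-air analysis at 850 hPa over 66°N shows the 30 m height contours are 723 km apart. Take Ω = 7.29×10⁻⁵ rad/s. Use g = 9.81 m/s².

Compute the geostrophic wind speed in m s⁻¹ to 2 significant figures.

Coriolis parameter at 66°N:
f = 2Ω sin φ = 2 × 7.29×10⁻⁵ × sin 66° = 1.33×10⁻⁴ s⁻¹
Height gradient: |∂Z/∂n| = 30 m / 723000 m = 4.15×10⁻⁵
On a pressure surface, geostrophic balance gives V_g = (g/f)|∂Z/∂n|:
V_g = 9.81 × 4.15×10⁻⁵ / 1.33×10⁻⁴ = 3.06 m/s

3.1 m s⁻¹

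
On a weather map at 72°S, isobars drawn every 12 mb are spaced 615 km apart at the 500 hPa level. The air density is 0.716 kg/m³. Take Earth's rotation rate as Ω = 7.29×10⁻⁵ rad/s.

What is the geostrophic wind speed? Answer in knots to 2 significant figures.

38 knots

Coriolis parameter at 72°S:
f = 2Ω sin φ = 2 × 7.29×10⁻⁵ × sin 72° = 1.39×10⁻⁴ s⁻¹
Pressure gradient: |∂P/∂n| = 1200 Pa / 615000 m = 1.95×10⁻³ Pa/m
Geostrophic balance (pressure-gradient force = Coriolis force):
V_g = (1/(fρ)) |∂P/∂n| = 1.95×10⁻³ / (1.39×10⁻⁴ × 0.716) = 19.7 m/s
Converting: 19.7 m/s × 1.944 = 38 knots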